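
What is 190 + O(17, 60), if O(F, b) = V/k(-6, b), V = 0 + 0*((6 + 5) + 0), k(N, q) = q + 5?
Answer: 190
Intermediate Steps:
k(N, q) = 5 + q
V = 0 (V = 0 + 0*(11 + 0) = 0 + 0*11 = 0 + 0 = 0)
O(F, b) = 0 (O(F, b) = 0/(5 + b) = 0)
190 + O(17, 60) = 190 + 0 = 190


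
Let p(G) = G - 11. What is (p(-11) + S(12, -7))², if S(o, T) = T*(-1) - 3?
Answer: 324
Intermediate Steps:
S(o, T) = -3 - T (S(o, T) = -T - 3 = -3 - T)
p(G) = -11 + G
(p(-11) + S(12, -7))² = ((-11 - 11) + (-3 - 1*(-7)))² = (-22 + (-3 + 7))² = (-22 + 4)² = (-18)² = 324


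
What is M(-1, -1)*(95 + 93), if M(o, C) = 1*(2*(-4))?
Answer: -1504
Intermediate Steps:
M(o, C) = -8 (M(o, C) = 1*(-8) = -8)
M(-1, -1)*(95 + 93) = -8*(95 + 93) = -8*188 = -1504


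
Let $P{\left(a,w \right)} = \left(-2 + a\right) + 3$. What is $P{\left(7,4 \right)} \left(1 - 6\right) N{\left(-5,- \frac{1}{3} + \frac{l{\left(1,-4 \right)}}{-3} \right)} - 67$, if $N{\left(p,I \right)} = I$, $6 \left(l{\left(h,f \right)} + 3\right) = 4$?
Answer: $- \frac{763}{9} \approx -84.778$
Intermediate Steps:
$l{\left(h,f \right)} = - \frac{7}{3}$ ($l{\left(h,f \right)} = -3 + \frac{1}{6} \cdot 4 = -3 + \frac{2}{3} = - \frac{7}{3}$)
$P{\left(a,w \right)} = 1 + a$
$P{\left(7,4 \right)} \left(1 - 6\right) N{\left(-5,- \frac{1}{3} + \frac{l{\left(1,-4 \right)}}{-3} \right)} - 67 = \left(1 + 7\right) \left(1 - 6\right) \left(- \frac{1}{3} - \frac{7}{3 \left(-3\right)}\right) - 67 = 8 \left(- 5 \left(\left(-1\right) \frac{1}{3} - - \frac{7}{9}\right)\right) - 67 = 8 \left(- 5 \left(- \frac{1}{3} + \frac{7}{9}\right)\right) - 67 = 8 \left(\left(-5\right) \frac{4}{9}\right) - 67 = 8 \left(- \frac{20}{9}\right) - 67 = - \frac{160}{9} - 67 = - \frac{763}{9}$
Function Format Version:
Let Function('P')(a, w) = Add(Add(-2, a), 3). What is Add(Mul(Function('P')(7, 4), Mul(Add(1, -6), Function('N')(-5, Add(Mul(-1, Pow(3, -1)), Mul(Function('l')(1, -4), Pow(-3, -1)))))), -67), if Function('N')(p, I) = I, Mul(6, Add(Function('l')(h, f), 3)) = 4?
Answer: Rational(-763, 9) ≈ -84.778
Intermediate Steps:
Function('l')(h, f) = Rational(-7, 3) (Function('l')(h, f) = Add(-3, Mul(Rational(1, 6), 4)) = Add(-3, Rational(2, 3)) = Rational(-7, 3))
Function('P')(a, w) = Add(1, a)
Add(Mul(Function('P')(7, 4), Mul(Add(1, -6), Function('N')(-5, Add(Mul(-1, Pow(3, -1)), Mul(Function('l')(1, -4), Pow(-3, -1)))))), -67) = Add(Mul(Add(1, 7), Mul(Add(1, -6), Add(Mul(-1, Pow(3, -1)), Mul(Rational(-7, 3), Pow(-3, -1))))), -67) = Add(Mul(8, Mul(-5, Add(Mul(-1, Rational(1, 3)), Mul(Rational(-7, 3), Rational(-1, 3))))), -67) = Add(Mul(8, Mul(-5, Add(Rational(-1, 3), Rational(7, 9)))), -67) = Add(Mul(8, Mul(-5, Rational(4, 9))), -67) = Add(Mul(8, Rational(-20, 9)), -67) = Add(Rational(-160, 9), -67) = Rational(-763, 9)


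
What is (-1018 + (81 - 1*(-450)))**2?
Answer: 237169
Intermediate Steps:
(-1018 + (81 - 1*(-450)))**2 = (-1018 + (81 + 450))**2 = (-1018 + 531)**2 = (-487)**2 = 237169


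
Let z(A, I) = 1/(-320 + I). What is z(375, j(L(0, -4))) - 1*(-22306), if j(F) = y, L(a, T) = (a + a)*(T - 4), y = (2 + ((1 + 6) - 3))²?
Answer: 6334903/284 ≈ 22306.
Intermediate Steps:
y = 36 (y = (2 + (7 - 3))² = (2 + 4)² = 6² = 36)
L(a, T) = 2*a*(-4 + T) (L(a, T) = (2*a)*(-4 + T) = 2*a*(-4 + T))
j(F) = 36
z(375, j(L(0, -4))) - 1*(-22306) = 1/(-320 + 36) - 1*(-22306) = 1/(-284) + 22306 = -1/284 + 22306 = 6334903/284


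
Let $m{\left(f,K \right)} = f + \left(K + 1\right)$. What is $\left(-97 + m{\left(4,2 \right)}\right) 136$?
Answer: $-12240$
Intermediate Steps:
$m{\left(f,K \right)} = 1 + K + f$ ($m{\left(f,K \right)} = f + \left(1 + K\right) = 1 + K + f$)
$\left(-97 + m{\left(4,2 \right)}\right) 136 = \left(-97 + \left(1 + 2 + 4\right)\right) 136 = \left(-97 + 7\right) 136 = \left(-90\right) 136 = -12240$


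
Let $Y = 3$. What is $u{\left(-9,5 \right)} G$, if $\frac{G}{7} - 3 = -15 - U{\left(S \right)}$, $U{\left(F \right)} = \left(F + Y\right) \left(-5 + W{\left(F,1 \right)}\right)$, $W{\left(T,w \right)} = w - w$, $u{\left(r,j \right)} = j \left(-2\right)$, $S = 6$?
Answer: $-2310$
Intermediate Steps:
$u{\left(r,j \right)} = - 2 j$
$W{\left(T,w \right)} = 0$
$U{\left(F \right)} = -15 - 5 F$ ($U{\left(F \right)} = \left(F + 3\right) \left(-5 + 0\right) = \left(3 + F\right) \left(-5\right) = -15 - 5 F$)
$G = 231$ ($G = 21 + 7 \left(-15 - \left(-15 - 30\right)\right) = 21 + 7 \left(-15 - -45\right) = 21 + 7 \left(-15 + 45\right) = 21 + 7 \cdot 30 = 21 + 210 = 231$)
$u{\left(-9,5 \right)} G = \left(-2\right) 5 \cdot 231 = \left(-10\right) 231 = -2310$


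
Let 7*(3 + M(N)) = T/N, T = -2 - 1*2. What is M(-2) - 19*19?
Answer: -2546/7 ≈ -363.71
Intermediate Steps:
T = -4 (T = -2 - 2 = -4)
M(N) = -3 - 4/(7*N) (M(N) = -3 + (-4/N)/7 = -3 - 4/(7*N))
M(-2) - 19*19 = (-3 - 4/7/(-2)) - 19*19 = (-3 - 4/7*(-½)) - 361 = (-3 + 2/7) - 361 = -19/7 - 361 = -2546/7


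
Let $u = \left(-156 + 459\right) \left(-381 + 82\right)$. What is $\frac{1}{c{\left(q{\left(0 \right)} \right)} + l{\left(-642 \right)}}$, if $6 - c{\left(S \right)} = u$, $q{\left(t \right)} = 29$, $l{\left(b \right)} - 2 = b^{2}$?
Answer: $\frac{1}{502769} \approx 1.989 \cdot 10^{-6}$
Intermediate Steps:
$l{\left(b \right)} = 2 + b^{2}$
$u = -90597$ ($u = 303 \left(-299\right) = -90597$)
$c{\left(S \right)} = 90603$ ($c{\left(S \right)} = 6 - -90597 = 6 + 90597 = 90603$)
$\frac{1}{c{\left(q{\left(0 \right)} \right)} + l{\left(-642 \right)}} = \frac{1}{90603 + \left(2 + \left(-642\right)^{2}\right)} = \frac{1}{90603 + \left(2 + 412164\right)} = \frac{1}{90603 + 412166} = \frac{1}{502769}$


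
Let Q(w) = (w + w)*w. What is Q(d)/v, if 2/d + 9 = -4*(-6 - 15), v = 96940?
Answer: 2/136321875 ≈ 1.4671e-8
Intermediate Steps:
d = 2/75 (d = 2/(-9 - 4*(-6 - 15)) = 2/(-9 - 4*(-21)) = 2/(-9 + 84) = 2/75 ≈ 0.026667)
Q(w) = 2*w² (Q(w) = (2*w)*w = 2*w²)
Q(d)/v = (2*(2/75)²)/96940 = (2*(4/5625))*(1/96940) = (8/5625)*(1/96940) = 2/136321875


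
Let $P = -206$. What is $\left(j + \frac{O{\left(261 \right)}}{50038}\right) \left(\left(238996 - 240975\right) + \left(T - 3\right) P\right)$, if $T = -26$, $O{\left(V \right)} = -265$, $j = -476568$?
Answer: $- \frac{95266806846755}{50038} \approx -1.9039 \cdot 10^{9}$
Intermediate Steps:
$\left(j + \frac{O{\left(261 \right)}}{50038}\right) \left(\left(238996 - 240975\right) + \left(T - 3\right) P\right) = \left(-476568 - \frac{265}{50038}\right) \left(\left(238996 - 240975\right) + \left(-26 - 3\right) \left(-206\right)\right) = \left(-476568 - \frac{265}{50038}\right) \left(\left(238996 - 240975\right) - -5974\right) = \left(-476568 - \frac{265}{50038}\right) \left(-1979 + 5974\right) = \left(- \frac{23846509849}{50038}\right) 3995 = - \frac{95266806846755}{50038}$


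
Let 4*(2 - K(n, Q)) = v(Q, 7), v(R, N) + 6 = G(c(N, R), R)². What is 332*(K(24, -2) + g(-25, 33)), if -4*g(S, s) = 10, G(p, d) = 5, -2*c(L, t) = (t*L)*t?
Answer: -1743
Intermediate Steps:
c(L, t) = -L*t²/2 (c(L, t) = -t*L*t/2 = -L*t*t/2 = -L*t²/2)
v(R, N) = 19 (v(R, N) = -6 + 5² = -6 + 25 = 19)
g(S, s) = -5/2 (g(S, s) = -¼*10 = -5/2)
K(n, Q) = -11/4 (K(n, Q) = 2 - ¼*19 = 2 - 19/4 = -11/4)
332*(K(24, -2) + g(-25, 33)) = 332*(-11/4 - 5/2) = 332*(-21/4) = -1743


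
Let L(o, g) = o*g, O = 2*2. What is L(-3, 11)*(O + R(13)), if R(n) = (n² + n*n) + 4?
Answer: -11418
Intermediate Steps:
R(n) = 4 + 2*n² (R(n) = (n² + n²) + 4 = 2*n² + 4 = 4 + 2*n²)
O = 4
L(o, g) = g*o
L(-3, 11)*(O + R(13)) = (11*(-3))*(4 + (4 + 2*13²)) = -33*(4 + (4 + 2*169)) = -33*(4 + (4 + 338)) = -33*(4 + 342) = -33*346 = -11418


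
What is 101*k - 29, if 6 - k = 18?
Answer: -1241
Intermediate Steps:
k = -12 (k = 6 - 1*18 = 6 - 18 = -12)
101*k - 29 = 101*(-12) - 29 = -1212 - 29 = -1241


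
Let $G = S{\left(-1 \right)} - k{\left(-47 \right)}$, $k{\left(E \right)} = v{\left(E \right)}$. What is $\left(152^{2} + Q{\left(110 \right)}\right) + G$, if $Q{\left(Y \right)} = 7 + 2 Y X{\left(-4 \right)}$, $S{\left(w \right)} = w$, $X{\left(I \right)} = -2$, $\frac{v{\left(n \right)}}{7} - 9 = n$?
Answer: $22936$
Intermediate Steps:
$v{\left(n \right)} = 63 + 7 n$
$k{\left(E \right)} = 63 + 7 E$
$Q{\left(Y \right)} = 7 - 4 Y$ ($Q{\left(Y \right)} = 7 + 2 Y \left(-2\right) = 7 - 4 Y$)
$G = 265$ ($G = -1 - \left(63 + 7 \left(-47\right)\right) = -1 - \left(63 - 329\right) = -1 - -266 = -1 + 266 = 265$)
$\left(152^{2} + Q{\left(110 \right)}\right) + G = \left(152^{2} + \left(7 - 440\right)\right) + 265 = \left(23104 + \left(7 - 440\right)\right) + 265 = \left(23104 - 433\right) + 265 = 22671 + 265 = 22936$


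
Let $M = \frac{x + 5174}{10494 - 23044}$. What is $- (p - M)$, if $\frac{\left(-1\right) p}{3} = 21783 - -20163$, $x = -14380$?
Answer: $\frac{789638053}{6275} \approx 1.2584 \cdot 10^{5}$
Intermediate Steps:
$M = \frac{4603}{6275}$ ($M = \frac{-14380 + 5174}{10494 - 23044} = - \frac{9206}{-12550} = \left(-9206\right) \left(- \frac{1}{12550}\right) = \frac{4603}{6275} \approx 0.73355$)
$p = -125838$ ($p = - 3 \left(21783 - -20163\right) = - 3 \left(21783 + 20163\right) = \left(-3\right) 41946 = -125838$)
$- (p - M) = - (-125838 - \frac{4603}{6275}) = \left(-1\right) \left(- \frac{789638053}{6275}\right) = \frac{789638053}{6275}$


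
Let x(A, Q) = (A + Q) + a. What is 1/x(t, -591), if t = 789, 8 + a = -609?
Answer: -1/419 ≈ -0.0023866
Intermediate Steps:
a = -617 (a = -8 - 609 = -617)
x(A, Q) = -617 + A + Q (x(A, Q) = (A + Q) - 617 = -617 + A + Q)
1/x(t, -591) = 1/(-617 + 789 - 591) = 1/(-419) = -1/419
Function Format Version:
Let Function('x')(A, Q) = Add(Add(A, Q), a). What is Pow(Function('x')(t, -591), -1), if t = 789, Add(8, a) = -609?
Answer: Rational(-1, 419) ≈ -0.0023866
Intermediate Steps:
a = -617 (a = Add(-8, -609) = -617)
Function('x')(A, Q) = Add(-617, A, Q) (Function('x')(A, Q) = Add(Add(A, Q), -617) = Add(-617, A, Q))
Pow(Function('x')(t, -591), -1) = Pow(Add(-617, 789, -591), -1) = Pow(-419, -1) = Rational(-1, 419)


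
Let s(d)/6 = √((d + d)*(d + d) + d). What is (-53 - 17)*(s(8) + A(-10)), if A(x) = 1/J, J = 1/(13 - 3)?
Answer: -700 - 840*√66 ≈ -7524.2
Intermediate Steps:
J = ⅒ (J = 1/10 = ⅒ ≈ 0.10000)
s(d) = 6*√(d + 4*d²) (s(d) = 6*√((d + d)*(d + d) + d) = 6*√((2*d)*(2*d) + d) = 6*√(4*d² + d) = 6*√(d + 4*d²))
A(x) = 10 (A(x) = 1/(⅒) = 10)
(-53 - 17)*(s(8) + A(-10)) = (-53 - 17)*(6*√(8*(1 + 4*8)) + 10) = -70*(6*√(8*(1 + 32)) + 10) = -70*(6*√(8*33) + 10) = -70*(6*√264 + 10) = -70*(6*(2*√66) + 10) = -70*(12*√66 + 10) = -70*(10 + 12*√66) = -700 - 840*√66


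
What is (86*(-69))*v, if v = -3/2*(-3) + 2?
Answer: -38571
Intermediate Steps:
v = 13/2 (v = -3*½*(-3) + 2 = -3/2*(-3) + 2 = 9/2 + 2 = 13/2 ≈ 6.5000)
(86*(-69))*v = (86*(-69))*(13/2) = -5934*13/2 = -38571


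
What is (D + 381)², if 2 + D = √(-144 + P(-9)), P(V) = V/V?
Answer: (379 + I*√143)² ≈ 1.435e+5 + 9064.4*I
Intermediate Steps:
P(V) = 1
D = -2 + I*√143 (D = -2 + √(-144 + 1) = -2 + √(-143) = -2 + I*√143 ≈ -2.0 + 11.958*I)
(D + 381)² = ((-2 + I*√143) + 381)² = (379 + I*√143)²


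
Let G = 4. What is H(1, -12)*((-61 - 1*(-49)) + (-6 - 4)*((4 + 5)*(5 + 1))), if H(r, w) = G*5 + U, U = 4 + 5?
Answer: -16008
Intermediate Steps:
U = 9
H(r, w) = 29 (H(r, w) = 4*5 + 9 = 20 + 9 = 29)
H(1, -12)*((-61 - 1*(-49)) + (-6 - 4)*((4 + 5)*(5 + 1))) = 29*((-61 - 1*(-49)) + (-6 - 4)*((4 + 5)*(5 + 1))) = 29*((-61 + 49) - 90*6) = 29*(-12 - 10*54) = 29*(-12 - 540) = 29*(-552) = -16008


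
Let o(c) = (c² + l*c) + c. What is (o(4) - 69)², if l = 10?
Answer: 81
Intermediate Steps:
o(c) = c² + 11*c (o(c) = (c² + 10*c) + c = c² + 11*c)
(o(4) - 69)² = (4*(11 + 4) - 69)² = (4*15 - 69)² = (60 - 69)² = (-9)² = 81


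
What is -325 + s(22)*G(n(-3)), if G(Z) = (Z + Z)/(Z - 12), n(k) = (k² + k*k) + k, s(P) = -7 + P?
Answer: -175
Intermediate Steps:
n(k) = k + 2*k² (n(k) = (k² + k²) + k = 2*k² + k = k + 2*k²)
G(Z) = 2*Z/(-12 + Z) (G(Z) = (2*Z)/(-12 + Z) = 2*Z/(-12 + Z))
-325 + s(22)*G(n(-3)) = -325 + (-7 + 22)*(2*(-3*(1 + 2*(-3)))/(-12 - 3*(1 + 2*(-3)))) = -325 + 15*(2*(-3*(1 - 6))/(-12 - 3*(1 - 6))) = -325 + 15*(2*(-3*(-5))/(-12 - 3*(-5))) = -325 + 15*(2*15/(-12 + 15)) = -325 + 15*(2*15/3) = -325 + 15*(2*15*(⅓)) = -325 + 15*10 = -325 + 150 = -175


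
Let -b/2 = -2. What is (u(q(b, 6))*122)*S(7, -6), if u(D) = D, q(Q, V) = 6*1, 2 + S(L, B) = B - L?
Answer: -10980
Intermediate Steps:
S(L, B) = -2 + B - L (S(L, B) = -2 + (B - L) = -2 + B - L)
b = 4 (b = -2*(-2) = 4)
q(Q, V) = 6
(u(q(b, 6))*122)*S(7, -6) = (6*122)*(-2 - 6 - 1*7) = 732*(-2 - 6 - 7) = 732*(-15) = -10980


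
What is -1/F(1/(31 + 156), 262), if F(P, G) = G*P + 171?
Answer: -187/32239 ≈ -0.0058004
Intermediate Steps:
F(P, G) = 171 + G*P
-1/F(1/(31 + 156), 262) = -1/(171 + 262/(31 + 156)) = -1/(171 + 262/187) = -1/32239/187 = -1*187/32239 = -187/32239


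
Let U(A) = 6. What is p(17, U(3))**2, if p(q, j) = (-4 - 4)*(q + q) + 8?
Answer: 69696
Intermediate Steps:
p(q, j) = 8 - 16*q (p(q, j) = -16*q + 8 = 8 - 16*q)
p(17, U(3))**2 = (8 - 16*17)**2 = (8 - 272)**2 = (-264)**2 = 69696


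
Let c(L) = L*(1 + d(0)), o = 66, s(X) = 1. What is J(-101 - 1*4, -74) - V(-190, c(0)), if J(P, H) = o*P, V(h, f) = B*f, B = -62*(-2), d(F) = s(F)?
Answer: -6930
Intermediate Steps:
d(F) = 1
B = 124
c(L) = 2*L (c(L) = L*(1 + 1) = L*2 = 2*L)
V(h, f) = 124*f
J(P, H) = 66*P
J(-101 - 1*4, -74) - V(-190, c(0)) = 66*(-101 - 1*4) - 124*2*0 = 66*(-101 - 4) - 124*0 = 66*(-105) - 1*0 = -6930 + 0 = -6930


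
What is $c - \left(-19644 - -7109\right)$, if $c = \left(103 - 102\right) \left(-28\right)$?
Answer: $12507$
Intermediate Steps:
$c = -28$ ($c = 1 \left(-28\right) = -28$)
$c - \left(-19644 - -7109\right) = -28 - \left(-19644 - -7109\right) = -28 - \left(-19644 + 7109\right) = -28 - -12535 = -28 + 12535 = 12507$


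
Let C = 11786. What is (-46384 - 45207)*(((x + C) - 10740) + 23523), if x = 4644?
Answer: -2675647883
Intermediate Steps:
(-46384 - 45207)*(((x + C) - 10740) + 23523) = (-46384 - 45207)*(((4644 + 11786) - 10740) + 23523) = -91591*((16430 - 10740) + 23523) = -91591*(5690 + 23523) = -91591*29213 = -2675647883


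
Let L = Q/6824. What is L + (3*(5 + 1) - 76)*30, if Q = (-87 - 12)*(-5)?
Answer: -11873265/6824 ≈ -1739.9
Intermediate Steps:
Q = 495 (Q = -99*(-5) = 495)
L = 495/6824 ≈ 0.072538
L + (3*(5 + 1) - 76)*30 = 495/6824 + (3*(5 + 1) - 76)*30 = 495/6824 + (3*6 - 76)*30 = 495/6824 + (18 - 76)*30 = 495/6824 - 58*30 = 495/6824 - 1740 = -11873265/6824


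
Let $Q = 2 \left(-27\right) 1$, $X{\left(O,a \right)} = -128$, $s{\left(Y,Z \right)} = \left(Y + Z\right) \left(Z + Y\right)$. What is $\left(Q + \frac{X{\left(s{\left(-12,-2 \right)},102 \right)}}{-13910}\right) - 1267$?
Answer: $- \frac{9187491}{6955} \approx -1321.0$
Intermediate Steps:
$s{\left(Y,Z \right)} = \left(Y + Z\right)^{2}$ ($s{\left(Y,Z \right)} = \left(Y + Z\right) \left(Y + Z\right) = \left(Y + Z\right)^{2}$)
$Q = -54$ ($Q = \left(-54\right) 1 = -54$)
$\left(Q + \frac{X{\left(s{\left(-12,-2 \right)},102 \right)}}{-13910}\right) - 1267 = \left(-54 - \frac{128}{-13910}\right) - 1267 = \left(-54 - - \frac{64}{6955}\right) - 1267 = \left(-54 + \frac{64}{6955}\right) - 1267 = - \frac{375506}{6955} - 1267 = - \frac{9187491}{6955}$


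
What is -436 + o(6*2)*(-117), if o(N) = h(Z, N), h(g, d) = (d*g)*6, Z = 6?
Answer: -50980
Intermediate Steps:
h(g, d) = 6*d*g
o(N) = 36*N (o(N) = 6*N*6 = 36*N)
-436 + o(6*2)*(-117) = -436 + (36*(6*2))*(-117) = -436 + (36*12)*(-117) = -436 + 432*(-117) = -436 - 50544 = -50980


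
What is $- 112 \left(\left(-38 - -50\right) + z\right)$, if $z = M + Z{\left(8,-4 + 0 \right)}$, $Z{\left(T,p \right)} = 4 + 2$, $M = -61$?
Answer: $4816$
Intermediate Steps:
$Z{\left(T,p \right)} = 6$
$z = -55$ ($z = -61 + 6 = -55$)
$- 112 \left(\left(-38 - -50\right) + z\right) = - 112 \left(\left(-38 - -50\right) - 55\right) = - 112 \left(\left(-38 + 50\right) - 55\right) = - 112 \left(12 - 55\right) = \left(-112\right) \left(-43\right) = 4816$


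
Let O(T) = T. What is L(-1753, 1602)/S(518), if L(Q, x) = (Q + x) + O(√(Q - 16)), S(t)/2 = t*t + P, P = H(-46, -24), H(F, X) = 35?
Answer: -151/536718 + I*√1769/536718 ≈ -0.00028134 + 7.8364e-5*I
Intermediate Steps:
P = 35
S(t) = 70 + 2*t² (S(t) = 2*(t*t + 35) = 2*(t² + 35) = 2*(35 + t²) = 70 + 2*t²)
L(Q, x) = Q + x + √(-16 + Q) (L(Q, x) = (Q + x) + √(Q - 16) = (Q + x) + √(-16 + Q) = Q + x + √(-16 + Q))
L(-1753, 1602)/S(518) = (-1753 + 1602 + √(-16 - 1753))/(70 + 2*518²) = (-1753 + 1602 + √(-1769))/(70 + 2*268324) = (-1753 + 1602 + I*√1769)/(70 + 536648) = (-151 + I*√1769)/536718 = (-151 + I*√1769)*(1/536718) = -151/536718 + I*√1769/536718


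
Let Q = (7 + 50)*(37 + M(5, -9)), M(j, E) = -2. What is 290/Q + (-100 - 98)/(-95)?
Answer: 4448/1995 ≈ 2.2296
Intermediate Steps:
Q = 1995 (Q = (7 + 50)*(37 - 2) = 57*35 = 1995)
290/Q + (-100 - 98)/(-95) = 290/1995 + (-100 - 98)/(-95) = 290*(1/1995) - 198*(-1/95) = 58/399 + 198/95 = 4448/1995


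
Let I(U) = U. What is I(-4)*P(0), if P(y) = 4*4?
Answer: -64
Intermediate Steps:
P(y) = 16
I(-4)*P(0) = -4*16 = -64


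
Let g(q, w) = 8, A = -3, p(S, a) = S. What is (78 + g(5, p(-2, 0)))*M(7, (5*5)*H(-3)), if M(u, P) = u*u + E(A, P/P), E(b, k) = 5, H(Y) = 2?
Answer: 4644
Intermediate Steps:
M(u, P) = 5 + u² (M(u, P) = u*u + 5 = u² + 5 = 5 + u²)
(78 + g(5, p(-2, 0)))*M(7, (5*5)*H(-3)) = (78 + 8)*(5 + 7²) = 86*(5 + 49) = 86*54 = 4644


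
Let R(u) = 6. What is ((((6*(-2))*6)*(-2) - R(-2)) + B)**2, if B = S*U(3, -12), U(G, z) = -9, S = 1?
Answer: 16641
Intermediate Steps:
B = -9 (B = 1*(-9) = -9)
((((6*(-2))*6)*(-2) - R(-2)) + B)**2 = ((((6*(-2))*6)*(-2) - 1*6) - 9)**2 = ((-12*6*(-2) - 6) - 9)**2 = ((-72*(-2) - 6) - 9)**2 = ((144 - 6) - 9)**2 = (138 - 9)**2 = 129**2 = 16641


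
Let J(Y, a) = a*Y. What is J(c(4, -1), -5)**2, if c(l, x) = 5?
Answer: 625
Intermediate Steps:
J(Y, a) = Y*a
J(c(4, -1), -5)**2 = (5*(-5))**2 = (-25)**2 = 625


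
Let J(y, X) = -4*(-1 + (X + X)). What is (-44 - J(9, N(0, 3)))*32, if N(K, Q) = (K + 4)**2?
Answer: 2560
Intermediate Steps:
N(K, Q) = (4 + K)**2
J(y, X) = 4 - 8*X (J(y, X) = -4*(-1 + 2*X) = 4 - 8*X)
(-44 - J(9, N(0, 3)))*32 = (-44 - (4 - 8*(4 + 0)**2))*32 = (-44 - (4 - 8*4**2))*32 = (-44 - (4 - 8*16))*32 = (-44 - (4 - 128))*32 = (-44 - 1*(-124))*32 = (-44 + 124)*32 = 80*32 = 2560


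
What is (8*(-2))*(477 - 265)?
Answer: -3392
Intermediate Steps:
(8*(-2))*(477 - 265) = -16*212 = -3392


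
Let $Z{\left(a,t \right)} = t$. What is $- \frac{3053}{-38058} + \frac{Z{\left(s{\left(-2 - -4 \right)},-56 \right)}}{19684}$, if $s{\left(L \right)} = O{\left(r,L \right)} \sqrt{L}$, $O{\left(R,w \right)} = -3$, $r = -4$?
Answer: $\frac{2070143}{26754774} \approx 0.077375$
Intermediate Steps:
$s{\left(L \right)} = - 3 \sqrt{L}$
$- \frac{3053}{-38058} + \frac{Z{\left(s{\left(-2 - -4 \right)},-56 \right)}}{19684} = - \frac{3053}{-38058} - \frac{56}{19684} = \left(-3053\right) \left(- \frac{1}{38058}\right) - \frac{2}{703} = \frac{3053}{38058} - \frac{2}{703} = \frac{2070143}{26754774}$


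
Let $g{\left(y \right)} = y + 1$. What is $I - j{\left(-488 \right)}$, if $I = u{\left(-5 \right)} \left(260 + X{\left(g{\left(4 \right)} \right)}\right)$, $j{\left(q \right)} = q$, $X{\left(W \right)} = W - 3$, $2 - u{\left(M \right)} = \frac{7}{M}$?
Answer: $\frac{6894}{5} \approx 1378.8$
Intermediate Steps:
$u{\left(M \right)} = 2 - \frac{7}{M}$
$g{\left(y \right)} = 1 + y$
$X{\left(W \right)} = -3 + W$ ($X{\left(W \right)} = W - 3 = -3 + W$)
$I = \frac{4454}{5}$ ($I = \left(2 - \frac{7}{-5}\right) \left(260 + \left(-3 + \left(1 + 4\right)\right)\right) = \left(2 - - \frac{7}{5}\right) \left(260 + \left(-3 + 5\right)\right) = \left(2 + \frac{7}{5}\right) \left(260 + 2\right) = \frac{17}{5} \cdot 262 = \frac{4454}{5} \approx 890.8$)
$I - j{\left(-488 \right)} = \frac{4454}{5} - -488 = \frac{4454}{5} + 488 = \frac{6894}{5}$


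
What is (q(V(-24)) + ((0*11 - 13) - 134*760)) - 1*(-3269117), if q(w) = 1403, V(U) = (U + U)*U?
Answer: 3168667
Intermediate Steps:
V(U) = 2*U² (V(U) = (2*U)*U = 2*U²)
(q(V(-24)) + ((0*11 - 13) - 134*760)) - 1*(-3269117) = (1403 + ((0*11 - 13) - 134*760)) - 1*(-3269117) = (1403 + ((0 - 13) - 101840)) + 3269117 = (1403 + (-13 - 101840)) + 3269117 = (1403 - 101853) + 3269117 = -100450 + 3269117 = 3168667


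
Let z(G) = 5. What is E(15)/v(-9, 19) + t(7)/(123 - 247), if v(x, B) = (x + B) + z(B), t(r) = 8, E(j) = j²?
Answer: 463/31 ≈ 14.935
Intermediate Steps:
v(x, B) = 5 + B + x (v(x, B) = (x + B) + 5 = (B + x) + 5 = 5 + B + x)
E(15)/v(-9, 19) + t(7)/(123 - 247) = 15²/(5 + 19 - 9) + 8/(123 - 247) = 225/15 + 8/(-124) = 225*(1/15) + 8*(-1/124) = 15 - 2/31 = 463/31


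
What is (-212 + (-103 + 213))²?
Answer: 10404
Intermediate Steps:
(-212 + (-103 + 213))² = (-212 + 110)² = (-102)² = 10404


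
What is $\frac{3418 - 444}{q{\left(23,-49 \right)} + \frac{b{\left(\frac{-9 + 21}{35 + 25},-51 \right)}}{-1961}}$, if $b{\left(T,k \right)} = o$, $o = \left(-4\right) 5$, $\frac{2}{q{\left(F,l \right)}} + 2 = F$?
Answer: $\frac{61236147}{2171} \approx 28206.0$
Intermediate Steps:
$q{\left(F,l \right)} = \frac{2}{-2 + F}$
$o = -20$
$b{\left(T,k \right)} = -20$
$\frac{3418 - 444}{q{\left(23,-49 \right)} + \frac{b{\left(\frac{-9 + 21}{35 + 25},-51 \right)}}{-1961}} = \frac{3418 - 444}{\frac{2}{-2 + 23} - \frac{20}{-1961}} = \frac{2974}{\frac{2}{21} - - \frac{20}{1961}} = \frac{2974}{2 \cdot \frac{1}{21} + \frac{20}{1961}} = \frac{2974}{\frac{2}{21} + \frac{20}{1961}} = \frac{2974}{\frac{4342}{41181}} = 2974 \cdot \frac{41181}{4342} = \frac{61236147}{2171}$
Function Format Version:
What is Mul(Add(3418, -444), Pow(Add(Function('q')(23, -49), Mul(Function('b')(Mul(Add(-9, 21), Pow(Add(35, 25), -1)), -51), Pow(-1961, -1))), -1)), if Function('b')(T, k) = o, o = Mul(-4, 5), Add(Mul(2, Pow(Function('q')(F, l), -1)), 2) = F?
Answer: Rational(61236147, 2171) ≈ 28206.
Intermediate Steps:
Function('q')(F, l) = Mul(2, Pow(Add(-2, F), -1))
o = -20
Function('b')(T, k) = -20
Mul(Add(3418, -444), Pow(Add(Function('q')(23, -49), Mul(Function('b')(Mul(Add(-9, 21), Pow(Add(35, 25), -1)), -51), Pow(-1961, -1))), -1)) = Mul(Add(3418, -444), Pow(Add(Mul(2, Pow(Add(-2, 23), -1)), Mul(-20, Pow(-1961, -1))), -1)) = Mul(2974, Pow(Add(Mul(2, Pow(21, -1)), Mul(-20, Rational(-1, 1961))), -1)) = Mul(2974, Pow(Add(Mul(2, Rational(1, 21)), Rational(20, 1961)), -1)) = Mul(2974, Pow(Add(Rational(2, 21), Rational(20, 1961)), -1)) = Mul(2974, Pow(Rational(4342, 41181), -1)) = Mul(2974, Rational(41181, 4342)) = Rational(61236147, 2171)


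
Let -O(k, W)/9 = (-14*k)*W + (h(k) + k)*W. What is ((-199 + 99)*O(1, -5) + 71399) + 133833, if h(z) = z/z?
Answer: 259232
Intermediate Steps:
h(z) = 1
O(k, W) = -9*W*(1 + k) + 126*W*k (O(k, W) = -9*((-14*k)*W + (1 + k)*W) = -9*(-14*W*k + W*(1 + k)) = -9*(W*(1 + k) - 14*W*k) = -9*W*(1 + k) + 126*W*k)
((-199 + 99)*O(1, -5) + 71399) + 133833 = ((-199 + 99)*(9*(-5)*(-1 + 13*1)) + 71399) + 133833 = (-900*(-5)*(-1 + 13) + 71399) + 133833 = (-900*(-5)*12 + 71399) + 133833 = (-100*(-540) + 71399) + 133833 = (54000 + 71399) + 133833 = 125399 + 133833 = 259232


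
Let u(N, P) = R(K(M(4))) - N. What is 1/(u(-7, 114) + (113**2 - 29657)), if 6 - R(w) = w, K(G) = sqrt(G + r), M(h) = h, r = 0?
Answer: -1/16877 ≈ -5.9252e-5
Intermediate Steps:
K(G) = sqrt(G) (K(G) = sqrt(G + 0) = sqrt(G))
R(w) = 6 - w
u(N, P) = 4 - N (u(N, P) = (6 - sqrt(4)) - N = (6 - 1*2) - N = (6 - 2) - N = 4 - N)
1/(u(-7, 114) + (113**2 - 29657)) = 1/((4 - 1*(-7)) + (113**2 - 29657)) = 1/((4 + 7) + (12769 - 29657)) = 1/(11 - 16888) = 1/(-16877) = -1/16877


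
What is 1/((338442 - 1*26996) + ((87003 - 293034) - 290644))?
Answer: -1/185229 ≈ -5.3987e-6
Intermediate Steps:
1/((338442 - 1*26996) + ((87003 - 293034) - 290644)) = 1/((338442 - 26996) + (-206031 - 290644)) = 1/(311446 - 496675) = 1/(-185229) = -1/185229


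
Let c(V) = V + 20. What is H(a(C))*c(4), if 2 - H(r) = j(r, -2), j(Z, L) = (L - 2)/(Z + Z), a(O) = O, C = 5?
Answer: 288/5 ≈ 57.600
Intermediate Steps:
c(V) = 20 + V
j(Z, L) = (-2 + L)/(2*Z) (j(Z, L) = (-2 + L)/((2*Z)) = (-2 + L)*(1/(2*Z)) = (-2 + L)/(2*Z))
H(r) = 2 + 2/r (H(r) = 2 - (-2 - 2)/(2*r) = 2 - (-4)/(2*r) = 2 - (-2)/r = 2 + 2/r)
H(a(C))*c(4) = (2 + 2/5)*(20 + 4) = (2 + 2*(1/5))*24 = (2 + 2/5)*24 = (12/5)*24 = 288/5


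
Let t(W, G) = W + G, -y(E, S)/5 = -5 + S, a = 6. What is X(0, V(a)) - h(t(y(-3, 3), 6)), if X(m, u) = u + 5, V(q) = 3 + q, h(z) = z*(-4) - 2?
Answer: 80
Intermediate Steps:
y(E, S) = 25 - 5*S (y(E, S) = -5*(-5 + S) = 25 - 5*S)
t(W, G) = G + W
h(z) = -2 - 4*z (h(z) = -4*z - 2 = -2 - 4*z)
X(m, u) = 5 + u
X(0, V(a)) - h(t(y(-3, 3), 6)) = (5 + (3 + 6)) - (-2 - 4*(6 + (25 - 5*3))) = (5 + 9) - (-2 - 4*(6 + (25 - 15))) = 14 - (-2 - 4*(6 + 10)) = 14 - (-2 - 4*16) = 14 - (-2 - 64) = 14 - 1*(-66) = 14 + 66 = 80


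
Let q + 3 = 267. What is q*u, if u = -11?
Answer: -2904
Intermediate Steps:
q = 264 (q = -3 + 267 = 264)
q*u = 264*(-11) = -2904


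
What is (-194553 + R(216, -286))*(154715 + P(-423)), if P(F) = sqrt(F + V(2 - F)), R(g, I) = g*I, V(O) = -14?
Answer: -39657941235 - 256329*I*sqrt(437) ≈ -3.9658e+10 - 5.3584e+6*I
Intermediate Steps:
R(g, I) = I*g
P(F) = sqrt(-14 + F) (P(F) = sqrt(F - 14) = sqrt(-14 + F))
(-194553 + R(216, -286))*(154715 + P(-423)) = (-194553 - 286*216)*(154715 + sqrt(-14 - 423)) = (-194553 - 61776)*(154715 + sqrt(-437)) = -256329*(154715 + I*sqrt(437)) = -39657941235 - 256329*I*sqrt(437)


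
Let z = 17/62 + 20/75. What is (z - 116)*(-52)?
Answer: 2791802/465 ≈ 6003.9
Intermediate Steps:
z = 503/930 (z = 17*(1/62) + 20*(1/75) = 17/62 + 4/15 = 503/930 ≈ 0.54086)
(z - 116)*(-52) = (503/930 - 116)*(-52) = -107377/930*(-52) = 2791802/465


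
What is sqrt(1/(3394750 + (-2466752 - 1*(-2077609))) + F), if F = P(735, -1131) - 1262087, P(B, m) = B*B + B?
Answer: 4*I*sqrt(407151614102837901)/3005607 ≈ 849.19*I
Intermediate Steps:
P(B, m) = B + B**2 (P(B, m) = B**2 + B = B + B**2)
F = -721127 (F = 735*(1 + 735) - 1262087 = 735*736 - 1262087 = 540960 - 1262087 = -721127)
sqrt(1/(3394750 + (-2466752 - 1*(-2077609))) + F) = sqrt(1/(3394750 + (-2466752 - 1*(-2077609))) - 721127) = sqrt(1/(3394750 + (-2466752 + 2077609)) - 721127) = sqrt(1/(3394750 - 389143) - 721127) = sqrt(1/3005607 - 721127) = sqrt(-2167424359088/3005607) = 4*I*sqrt(407151614102837901)/3005607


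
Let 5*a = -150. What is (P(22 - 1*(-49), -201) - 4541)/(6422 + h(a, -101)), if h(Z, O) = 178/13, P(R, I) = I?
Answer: -30823/41832 ≈ -0.73683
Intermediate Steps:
a = -30 (a = (⅕)*(-150) = -30)
h(Z, O) = 178/13 (h(Z, O) = 178*(1/13) = 178/13)
(P(22 - 1*(-49), -201) - 4541)/(6422 + h(a, -101)) = (-201 - 4541)/(6422 + 178/13) = -4742/83664/13 = -4742*13/83664 = -30823/41832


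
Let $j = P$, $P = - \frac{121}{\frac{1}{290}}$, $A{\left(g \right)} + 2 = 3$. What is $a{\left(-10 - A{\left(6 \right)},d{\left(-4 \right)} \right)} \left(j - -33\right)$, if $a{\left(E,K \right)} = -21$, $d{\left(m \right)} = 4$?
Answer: $736197$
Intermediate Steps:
$A{\left(g \right)} = 1$ ($A{\left(g \right)} = -2 + 3 = 1$)
$P = -35090$ ($P = - 121 \frac{1}{\frac{1}{290}} = \left(-121\right) 290 = -35090$)
$j = -35090$
$a{\left(-10 - A{\left(6 \right)},d{\left(-4 \right)} \right)} \left(j - -33\right) = - 21 \left(-35090 - -33\right) = - 21 \left(-35090 + \left(-96 + 129\right)\right) = - 21 \left(-35090 + 33\right) = \left(-21\right) \left(-35057\right) = 736197$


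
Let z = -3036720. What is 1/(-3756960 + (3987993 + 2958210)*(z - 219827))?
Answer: -1/22620640298001 ≈ -4.4207e-14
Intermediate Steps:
1/(-3756960 + (3987993 + 2958210)*(z - 219827)) = 1/(-3756960 + (3987993 + 2958210)*(-3036720 - 219827)) = 1/(-3756960 + 6946203*(-3256547)) = 1/(-3756960 - 22620636541041) = 1/(-22620640298001) = -1/22620640298001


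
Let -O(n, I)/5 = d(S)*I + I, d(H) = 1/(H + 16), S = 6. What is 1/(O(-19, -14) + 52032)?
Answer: 11/573157 ≈ 1.9192e-5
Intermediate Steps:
d(H) = 1/(16 + H)
O(n, I) = -115*I/22 (O(n, I) = -5*(I/(16 + 6) + I) = -5*(I/22 + I) = -115*I/22)
1/(O(-19, -14) + 52032) = 1/(-115/22*(-14) + 52032) = 1/(805/11 + 52032) = 1/(573157/11) = 11/573157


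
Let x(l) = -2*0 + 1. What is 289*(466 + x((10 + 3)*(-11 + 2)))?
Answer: 134963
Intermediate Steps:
x(l) = 1 (x(l) = 0 + 1 = 1)
289*(466 + x((10 + 3)*(-11 + 2))) = 289*(466 + 1) = 289*467 = 134963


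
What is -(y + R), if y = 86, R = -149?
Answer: 63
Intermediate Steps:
-(y + R) = -(86 - 149) = -1*(-63) = 63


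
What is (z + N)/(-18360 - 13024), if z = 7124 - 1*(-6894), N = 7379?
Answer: -21397/31384 ≈ -0.68178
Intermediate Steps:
z = 14018 (z = 7124 + 6894 = 14018)
(z + N)/(-18360 - 13024) = (14018 + 7379)/(-18360 - 13024) = 21397/(-31384) = 21397*(-1/31384) = -21397/31384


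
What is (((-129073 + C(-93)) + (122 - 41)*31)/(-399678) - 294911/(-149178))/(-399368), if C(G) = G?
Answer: -5698482427/992149334729988 ≈ -5.7436e-6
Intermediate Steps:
(((-129073 + C(-93)) + (122 - 41)*31)/(-399678) - 294911/(-149178))/(-399368) = (((-129073 - 93) + (122 - 41)*31)/(-399678) - 294911/(-149178))/(-399368) = ((-129166 + 81*31)*(-1/399678) - 294911*(-1/149178))*(-1/399368) = ((-129166 + 2511)*(-1/399678) + 294911/149178)*(-1/399368) = (-126655*(-1/399678) + 294911/149178)*(-1/399368) = (126655/399678 + 294911/149178)*(-1/399368) = (11396964854/4968597057)*(-1/399368) = -5698482427/992149334729988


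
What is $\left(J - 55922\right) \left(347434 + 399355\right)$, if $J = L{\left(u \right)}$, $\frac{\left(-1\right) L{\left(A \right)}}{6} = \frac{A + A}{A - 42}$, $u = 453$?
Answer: $- \frac{5722738202414}{137} \approx -4.1772 \cdot 10^{10}$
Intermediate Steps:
$L{\left(A \right)} = - \frac{12 A}{-42 + A}$ ($L{\left(A \right)} = - 6 \frac{A + A}{A - 42} = - 6 \frac{2 A}{-42 + A} = - \frac{12 A}{-42 + A}$)
$J = - \frac{1812}{137}$ ($J = \left(-12\right) 453 \frac{1}{-42 + 453} = \left(-12\right) 453 \cdot \frac{1}{411} = - \frac{1812}{137} \approx -13.226$)
$\left(J - 55922\right) \left(347434 + 399355\right) = \left(- \frac{1812}{137} - 55922\right) \left(347434 + 399355\right) = \left(- \frac{7663126}{137}\right) 746789 = - \frac{5722738202414}{137}$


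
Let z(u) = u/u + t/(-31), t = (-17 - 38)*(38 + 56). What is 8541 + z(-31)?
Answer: 269972/31 ≈ 8708.8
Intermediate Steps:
t = -5170 (t = -55*94 = -5170)
z(u) = 5201/31 (z(u) = u/u - 5170/(-31) = 1 - 5170*(-1/31) = 1 + 5170/31 = 5201/31)
8541 + z(-31) = 8541 + 5201/31 = 269972/31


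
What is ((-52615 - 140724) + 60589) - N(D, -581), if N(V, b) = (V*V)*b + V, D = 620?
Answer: 223203030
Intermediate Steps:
N(V, b) = V + b*V² (N(V, b) = V²*b + V = b*V² + V = V + b*V²)
((-52615 - 140724) + 60589) - N(D, -581) = ((-52615 - 140724) + 60589) - 620*(1 + 620*(-581)) = (-193339 + 60589) - 620*(1 - 360220) = -132750 - 620*(-360219) = -132750 - 1*(-223335780) = -132750 + 223335780 = 223203030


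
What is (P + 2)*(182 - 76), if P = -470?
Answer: -49608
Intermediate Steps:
(P + 2)*(182 - 76) = (-470 + 2)*(182 - 76) = -468*106 = -49608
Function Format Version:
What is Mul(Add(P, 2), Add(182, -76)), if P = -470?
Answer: -49608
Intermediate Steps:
Mul(Add(P, 2), Add(182, -76)) = Mul(Add(-470, 2), Add(182, -76)) = Mul(-468, 106) = -49608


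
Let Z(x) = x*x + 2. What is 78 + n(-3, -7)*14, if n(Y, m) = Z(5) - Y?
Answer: 498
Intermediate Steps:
Z(x) = 2 + x² (Z(x) = x² + 2 = 2 + x²)
n(Y, m) = 27 - Y (n(Y, m) = (2 + 5²) - Y = (2 + 25) - Y = 27 - Y)
78 + n(-3, -7)*14 = 78 + (27 - 1*(-3))*14 = 78 + (27 + 3)*14 = 78 + 30*14 = 78 + 420 = 498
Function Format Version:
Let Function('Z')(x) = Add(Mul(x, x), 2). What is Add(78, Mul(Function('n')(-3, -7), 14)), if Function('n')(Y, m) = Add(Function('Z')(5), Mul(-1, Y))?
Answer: 498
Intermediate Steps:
Function('Z')(x) = Add(2, Pow(x, 2)) (Function('Z')(x) = Add(Pow(x, 2), 2) = Add(2, Pow(x, 2)))
Function('n')(Y, m) = Add(27, Mul(-1, Y)) (Function('n')(Y, m) = Add(Add(2, Pow(5, 2)), Mul(-1, Y)) = Add(Add(2, 25), Mul(-1, Y)) = Add(27, Mul(-1, Y)))
Add(78, Mul(Function('n')(-3, -7), 14)) = Add(78, Mul(Add(27, Mul(-1, -3)), 14)) = Add(78, Mul(Add(27, 3), 14)) = Add(78, Mul(30, 14)) = Add(78, 420) = 498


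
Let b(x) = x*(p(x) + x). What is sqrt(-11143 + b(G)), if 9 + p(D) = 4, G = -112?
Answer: sqrt(1961) ≈ 44.283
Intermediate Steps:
p(D) = -5 (p(D) = -9 + 4 = -5)
b(x) = x*(-5 + x)
sqrt(-11143 + b(G)) = sqrt(-11143 - 112*(-5 - 112)) = sqrt(-11143 - 112*(-117)) = sqrt(-11143 + 13104) = sqrt(1961)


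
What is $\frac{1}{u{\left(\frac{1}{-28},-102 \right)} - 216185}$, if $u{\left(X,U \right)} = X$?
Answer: $- \frac{28}{6053181} \approx -4.6257 \cdot 10^{-6}$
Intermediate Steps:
$\frac{1}{u{\left(\frac{1}{-28},-102 \right)} - 216185} = \frac{1}{\frac{1}{-28} - 216185} = \frac{1}{- \frac{1}{28} - 216185} = \frac{1}{- \frac{6053181}{28}} = - \frac{28}{6053181}$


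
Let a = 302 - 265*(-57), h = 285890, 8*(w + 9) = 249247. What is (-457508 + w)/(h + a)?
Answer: -3410889/2410376 ≈ -1.4151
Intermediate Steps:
w = 249175/8 (w = -9 + (⅛)*249247 = -9 + 249247/8 = 249175/8 ≈ 31147.)
a = 15407 (a = 302 + 15105 = 15407)
(-457508 + w)/(h + a) = (-457508 + 249175/8)/(285890 + 15407) = -3410889/8/301297 = -3410889/8*1/301297 = -3410889/2410376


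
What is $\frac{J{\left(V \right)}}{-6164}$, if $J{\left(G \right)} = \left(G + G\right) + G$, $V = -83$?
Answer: $\frac{249}{6164} \approx 0.040396$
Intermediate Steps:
$J{\left(G \right)} = 3 G$ ($J{\left(G \right)} = 2 G + G = 3 G$)
$\frac{J{\left(V \right)}}{-6164} = \frac{3 \left(-83\right)}{-6164} = \left(-249\right) \left(- \frac{1}{6164}\right) = \frac{249}{6164}$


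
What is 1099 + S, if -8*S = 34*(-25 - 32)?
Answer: 5365/4 ≈ 1341.3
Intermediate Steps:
S = 969/4 (S = -17*(-25 - 32)/4 = -17*(-57)/4 = -1/8*(-1938) = 969/4 ≈ 242.25)
1099 + S = 1099 + 969/4 = 5365/4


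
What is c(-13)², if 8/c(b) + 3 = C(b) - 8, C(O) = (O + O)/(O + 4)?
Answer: 5184/5329 ≈ 0.97279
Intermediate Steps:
C(O) = 2*O/(4 + O) (C(O) = (2*O)/(4 + O) = 2*O/(4 + O))
c(b) = 8/(-11 + 2*b/(4 + b)) (c(b) = 8/(-3 + (2*b/(4 + b) - 8)) = 8/(-3 + (-8 + 2*b/(4 + b))) = 8/(-11 + 2*b/(4 + b)))
c(-13)² = (8*(4 - 13)/(-44 - 9*(-13)))² = (8*(-9)/(-44 + 117))² = (8*(-9)/73)² = (8*(1/73)*(-9))² = (-72/73)² = 5184/5329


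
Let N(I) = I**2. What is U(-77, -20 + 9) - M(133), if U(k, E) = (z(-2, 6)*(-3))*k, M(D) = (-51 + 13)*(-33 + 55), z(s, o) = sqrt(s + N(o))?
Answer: 836 + 231*sqrt(34) ≈ 2182.9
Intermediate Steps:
z(s, o) = sqrt(s + o**2)
M(D) = -836 (M(D) = -38*22 = -836)
U(k, E) = -3*k*sqrt(34) (U(k, E) = (sqrt(-2 + 6**2)*(-3))*k = (sqrt(-2 + 36)*(-3))*k = (sqrt(34)*(-3))*k = (-3*sqrt(34))*k = -3*k*sqrt(34))
U(-77, -20 + 9) - M(133) = -3*(-77)*sqrt(34) - 1*(-836) = 231*sqrt(34) + 836 = 836 + 231*sqrt(34)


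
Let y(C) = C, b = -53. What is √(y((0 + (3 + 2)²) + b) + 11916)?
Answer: 4*√743 ≈ 109.03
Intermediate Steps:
√(y((0 + (3 + 2)²) + b) + 11916) = √(((0 + (3 + 2)²) - 53) + 11916) = √(((0 + 5²) - 53) + 11916) = √(((0 + 25) - 53) + 11916) = √((25 - 53) + 11916) = √(-28 + 11916) = √11888 = 4*√743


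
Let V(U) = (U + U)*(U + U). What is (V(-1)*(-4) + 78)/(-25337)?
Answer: -62/25337 ≈ -0.0024470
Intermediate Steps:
V(U) = 4*U**2 (V(U) = (2*U)*(2*U) = 4*U**2)
(V(-1)*(-4) + 78)/(-25337) = ((4*(-1)**2)*(-4) + 78)/(-25337) = ((4*1)*(-4) + 78)*(-1/25337) = (4*(-4) + 78)*(-1/25337) = (-16 + 78)*(-1/25337) = 62*(-1/25337) = -62/25337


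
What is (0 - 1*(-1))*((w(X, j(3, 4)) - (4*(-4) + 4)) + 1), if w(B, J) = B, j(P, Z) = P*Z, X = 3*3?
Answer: 22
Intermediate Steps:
X = 9
(0 - 1*(-1))*((w(X, j(3, 4)) - (4*(-4) + 4)) + 1) = (0 - 1*(-1))*((9 - (4*(-4) + 4)) + 1) = (0 + 1)*((9 - (-16 + 4)) + 1) = 1*((9 - 1*(-12)) + 1) = 1*((9 + 12) + 1) = 1*(21 + 1) = 1*22 = 22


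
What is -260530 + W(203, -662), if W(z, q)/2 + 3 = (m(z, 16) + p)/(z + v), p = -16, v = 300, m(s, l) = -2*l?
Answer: -131049704/503 ≈ -2.6054e+5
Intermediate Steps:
W(z, q) = -6 - 96/(300 + z) (W(z, q) = -6 + 2*((-2*16 - 16)/(z + 300)) = -6 + 2*((-32 - 16)/(300 + z)) = -6 + 2*(-48/(300 + z)) = -6 - 96/(300 + z))
-260530 + W(203, -662) = -260530 + 6*(-316 - 1*203)/(300 + 203) = -260530 + 6*(-316 - 203)/503 = -260530 + 6*(1/503)*(-519) = -260530 - 3114/503 = -131049704/503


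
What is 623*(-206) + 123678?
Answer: -4660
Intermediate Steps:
623*(-206) + 123678 = -128338 + 123678 = -4660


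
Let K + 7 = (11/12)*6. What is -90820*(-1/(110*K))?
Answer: -18164/33 ≈ -550.42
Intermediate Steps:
K = -3/2 (K = -7 + (11/12)*6 = -7 + 11/2 = -3/2 ≈ -1.5000)
-90820*(-1/(110*K)) = -90820/(((-1*(-5)*1)*(-3/2))*(-22)) = -90820/(((5*1)*(-3/2))*(-22)) = -90820/((5*(-3/2))*(-22)) = -90820/((-15/2*(-22))) = -90820/165 = -90820*1/165 = -18164/33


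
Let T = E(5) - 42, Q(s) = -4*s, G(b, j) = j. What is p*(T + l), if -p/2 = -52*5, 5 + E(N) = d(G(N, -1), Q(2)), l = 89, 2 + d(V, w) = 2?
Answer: 21840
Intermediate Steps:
d(V, w) = 0 (d(V, w) = -2 + 2 = 0)
E(N) = -5 (E(N) = -5 + 0 = -5)
p = 520 (p = -(-104)*5 = -2*(-260) = 520)
T = -47 (T = -5 - 42 = -47)
p*(T + l) = 520*(-47 + 89) = 520*42 = 21840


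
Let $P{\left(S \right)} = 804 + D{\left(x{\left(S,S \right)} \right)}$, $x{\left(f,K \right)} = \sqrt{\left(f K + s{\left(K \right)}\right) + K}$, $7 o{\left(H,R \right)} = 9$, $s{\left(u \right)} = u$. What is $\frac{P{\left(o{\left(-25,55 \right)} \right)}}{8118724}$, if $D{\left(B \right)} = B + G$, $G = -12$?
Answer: $\frac{198}{2029681} + \frac{3 \sqrt{23}}{56831068} \approx 9.7805 \cdot 10^{-5}$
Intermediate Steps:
$o{\left(H,R \right)} = \frac{9}{7}$ ($o{\left(H,R \right)} = \frac{1}{7} \cdot 9 = \frac{9}{7}$)
$x{\left(f,K \right)} = \sqrt{2 K + K f}$ ($x{\left(f,K \right)} = \sqrt{\left(f K + K\right) + K} = \sqrt{\left(K f + K\right) + K} = \sqrt{\left(K + K f\right) + K} = \sqrt{2 K + K f}$)
$D{\left(B \right)} = -12 + B$ ($D{\left(B \right)} = B - 12 = -12 + B$)
$P{\left(S \right)} = 792 + \sqrt{S \left(2 + S\right)}$ ($P{\left(S \right)} = 804 + \left(-12 + \sqrt{S \left(2 + S\right)}\right) = 792 + \sqrt{S \left(2 + S\right)}$)
$\frac{P{\left(o{\left(-25,55 \right)} \right)}}{8118724} = \frac{792 + \sqrt{\frac{9 \left(2 + \frac{9}{7}\right)}{7}}}{8118724} = \left(792 + \sqrt{\frac{9}{7} \cdot \frac{23}{7}}\right) \frac{1}{8118724} = \left(792 + \sqrt{\frac{207}{49}}\right) \frac{1}{8118724} = \left(792 + \frac{3 \sqrt{23}}{7}\right) \frac{1}{8118724} = \frac{198}{2029681} + \frac{3 \sqrt{23}}{56831068}$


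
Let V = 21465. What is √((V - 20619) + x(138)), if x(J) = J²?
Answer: 3*√2210 ≈ 141.03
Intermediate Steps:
√((V - 20619) + x(138)) = √((21465 - 20619) + 138²) = √(846 + 19044) = √19890 = 3*√2210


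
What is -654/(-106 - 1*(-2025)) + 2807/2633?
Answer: 3664651/5052727 ≈ 0.72528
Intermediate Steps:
-654/(-106 - 1*(-2025)) + 2807/2633 = -654/(-106 + 2025) + 2807*(1/2633) = -654/1919 + 2807/2633 = 3664651/5052727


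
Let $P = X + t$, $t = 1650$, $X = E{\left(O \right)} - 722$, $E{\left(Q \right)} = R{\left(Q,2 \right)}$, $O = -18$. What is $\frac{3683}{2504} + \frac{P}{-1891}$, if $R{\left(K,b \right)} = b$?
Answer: $\frac{149543}{152744} \approx 0.97904$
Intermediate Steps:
$E{\left(Q \right)} = 2$
$X = -720$ ($X = 2 - 722 = -720$)
$P = 930$ ($P = -720 + 1650 = 930$)
$\frac{3683}{2504} + \frac{P}{-1891} = \frac{3683}{2504} + \frac{930}{-1891} = 3683 \cdot \frac{1}{2504} + 930 \left(- \frac{1}{1891}\right) = \frac{3683}{2504} - \frac{30}{61} = \frac{149543}{152744}$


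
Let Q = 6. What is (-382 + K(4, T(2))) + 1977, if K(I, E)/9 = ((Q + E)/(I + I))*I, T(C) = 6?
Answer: 1649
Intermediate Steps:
K(I, E) = 27 + 9*E/2 (K(I, E) = 9*(((6 + E)/(I + I))*I) = 9*(((6 + E)/((2*I)))*I) = 9*(((6 + E)*(1/(2*I)))*I) = 9*(((6 + E)/(2*I))*I) = 9*(3 + E/2) = 27 + 9*E/2)
(-382 + K(4, T(2))) + 1977 = (-382 + (27 + (9/2)*6)) + 1977 = (-382 + (27 + 27)) + 1977 = (-382 + 54) + 1977 = -328 + 1977 = 1649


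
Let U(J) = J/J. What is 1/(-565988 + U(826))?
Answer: -1/565987 ≈ -1.7668e-6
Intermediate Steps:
U(J) = 1
1/(-565988 + U(826)) = 1/(-565988 + 1) = 1/(-565987) = -1/565987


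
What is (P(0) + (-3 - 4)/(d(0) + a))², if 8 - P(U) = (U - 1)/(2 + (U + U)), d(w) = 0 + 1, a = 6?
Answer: 225/4 ≈ 56.250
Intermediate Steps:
d(w) = 1
P(U) = 8 - (-1 + U)/(2 + 2*U) (P(U) = 8 - (U - 1)/(2 + (U + U)) = 8 - (-1 + U)/(2 + 2*U))
(P(0) + (-3 - 4)/(d(0) + a))² = ((17 + 15*0)/(2*(1 + 0)) + (-3 - 4)/(1 + 6))² = ((½)*(17 + 0)/1 - 7/7)² = ((½)*1*17 - 7*⅐)² = (17/2 - 1)² = (15/2)² = 225/4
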